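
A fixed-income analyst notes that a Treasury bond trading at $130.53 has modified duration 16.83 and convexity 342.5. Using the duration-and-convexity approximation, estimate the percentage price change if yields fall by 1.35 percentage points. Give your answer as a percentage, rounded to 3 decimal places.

+25.842%

Duration effect: -D_mod·Δy = -16.83 × (-0.0135) = +0.227205
Convexity effect: ½·C·(Δy)² = 0.5 × 342.5 × (-0.0135)² = +0.0312103125
ΔP/P ≈ +0.227205 + 0.0312103125 = +0.2584153125
= +25.84153125%.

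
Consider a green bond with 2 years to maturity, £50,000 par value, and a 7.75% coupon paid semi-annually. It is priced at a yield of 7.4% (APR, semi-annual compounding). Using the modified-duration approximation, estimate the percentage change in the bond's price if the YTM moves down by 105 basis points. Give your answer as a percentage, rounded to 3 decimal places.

Periodic yield y = 0.037. Modified duration first:
  t   CF        PV=CF/(1+0.037)^t    t·PV
  1     1,937.50     1,868.3703     1,868.3703
  2     1,937.50     1,801.7071     3,603.4143
  3     1,937.50     1,737.4225     5,212.2675
  4    51,937.50    44,912.3744   179,649.4976
  Σ                 50,319.8743   190,333.5496
P = 50,319.8743; D_Mac = 3.78247 half-year periods = 1.89124 yrs; D_mod = 1.89124/(1+0.037) = 1.82376 yrs.
ΔP/P ≈ -D_mod · Δy = -1.82376 × (-0.0105) = +0.019149 = +1.9149%.

+1.915%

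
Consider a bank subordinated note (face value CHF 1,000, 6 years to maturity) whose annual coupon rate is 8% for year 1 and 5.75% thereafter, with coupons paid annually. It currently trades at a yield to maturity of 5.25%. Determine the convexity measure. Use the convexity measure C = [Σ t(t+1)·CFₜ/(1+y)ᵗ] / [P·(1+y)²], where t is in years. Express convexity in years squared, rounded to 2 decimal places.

With y = 0.0525:
  t   CF        PV=CF/(1+0.0525)^t    t·PV        t(t+1)·PV
  1        80.00        76.0095        76.0095         152.0190
  2        57.50        51.9067       103.8135         311.4404
  3        57.50        49.3176       147.9527         591.8107
  4        57.50        46.8575       187.4301         937.1507
  5        57.50        44.5202       222.6011       1,335.6067
  6     1,057.50       777.9429     4,667.6577      32,673.6039
  Σ                  1,046.5545     5,405.4646      36,001.6312
P = 1,046.5545.
Convexity = Σ t(t+1)·PV / [P·(1+y)²] = 36,001.6312 / (1,046.5545 × 1.107756) = 31.05390.

31.05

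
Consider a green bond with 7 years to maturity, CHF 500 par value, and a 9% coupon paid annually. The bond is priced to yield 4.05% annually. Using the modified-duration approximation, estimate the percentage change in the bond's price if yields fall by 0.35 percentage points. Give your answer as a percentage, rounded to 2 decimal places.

Periodic yield y = 0.0405. Modified duration first:
  t   CF        PV=CF/(1+0.0405)^t    t·PV
  1        45.00        43.2484        43.2484
  2        45.00        41.5651        83.1301
  3        45.00        39.9472       119.8416
  4        45.00        38.3923       153.5692
  5        45.00        36.8979       184.4897
  6        45.00        35.4617       212.7704
  7       545.00       412.7641     2,889.3487
  Σ                    648.2768     3,686.3981
P = 648.2768; D_Mac = 5.68646 yrs; D_mod = 5.68646/(1+0.0405) = 5.46512 yrs.
ΔP/P ≈ -D_mod · Δy = -5.46512 × (-0.0035) = +0.019128 = +1.9128%.

+1.91%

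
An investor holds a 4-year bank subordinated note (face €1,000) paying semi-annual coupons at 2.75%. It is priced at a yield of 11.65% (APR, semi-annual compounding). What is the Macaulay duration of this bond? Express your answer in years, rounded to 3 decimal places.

3.774 years

Periodic yield y = 0.05825. Discount each cash flow and weight by its period:
  t   CF        PV=CF/(1+0.05825)^t    t·PV
  1        13.75        12.9931        12.9931
  2        13.75        12.2780        24.5559
  3        13.75        11.6021        34.8064
  4        13.75        10.9635        43.8540
  5        13.75        10.3600        51.8002
  6        13.75         9.7898        58.7387
  7        13.75         9.2509        64.7564
  8     1,013.75       644.5026     5,156.0205
  Σ                    721.7401     5,447.5253
Price P = Σ PV = 721.7401.
Macaulay duration = Σ(t·PV) / P = 5,447.5253 / 721.7401 = 7.54777 half-year periods.
In years: 7.54777 / 2 = 3.77388 years.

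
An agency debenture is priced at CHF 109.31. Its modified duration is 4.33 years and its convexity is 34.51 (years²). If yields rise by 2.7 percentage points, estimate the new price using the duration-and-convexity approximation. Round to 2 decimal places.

Duration effect: -D_mod·Δy = -4.33 × (+0.027) = -0.116910
Convexity effect: ½·C·(Δy)² = 0.5 × 34.51 × (0.027)² = +0.012578895
ΔP/P ≈ -0.116910 + 0.012578895 = -0.104331105
New price ≈ 109.31 × (1 - 0.104331105) = 97.90556691245.

CHF 97.91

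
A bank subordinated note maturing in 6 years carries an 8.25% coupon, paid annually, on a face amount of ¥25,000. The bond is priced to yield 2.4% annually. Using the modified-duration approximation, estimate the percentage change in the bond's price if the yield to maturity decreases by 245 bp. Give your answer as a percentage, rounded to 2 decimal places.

Periodic yield y = 0.024. Modified duration first:
  t   CF        PV=CF/(1+0.024)^t    t·PV
  1     2,062.50     2,014.1602     2,014.1602
  2     2,062.50     1,966.9533     3,933.9066
  3     2,062.50     1,920.8528     5,762.5584
  4     2,062.50     1,875.8328     7,503.3313
  5     2,062.50     1,831.8680     9,159.3400
  6    27,062.50    23,472.9770   140,837.8622
  Σ                 33,082.6441   169,211.1586
P = 33,082.6441; D_Mac = 5.11480 yrs; D_mod = 5.11480/(1+0.024) = 4.99492 yrs.
ΔP/P ≈ -D_mod · Δy = -4.99492 × (-0.0245) = +0.122376 = +12.2376%.

+12.24%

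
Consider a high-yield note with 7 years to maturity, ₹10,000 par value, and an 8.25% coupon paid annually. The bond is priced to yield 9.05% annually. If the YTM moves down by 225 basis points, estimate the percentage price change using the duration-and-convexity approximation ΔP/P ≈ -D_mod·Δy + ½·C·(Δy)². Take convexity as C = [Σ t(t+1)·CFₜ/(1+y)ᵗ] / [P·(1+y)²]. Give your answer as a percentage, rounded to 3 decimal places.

+12.332%

With y = 0.0905:
  t   CF        PV=CF/(1+0.0905)^t    t·PV        t(t+1)·PV
  1       825.00       756.5337       756.5337       1,513.0674
  2       825.00       693.7494     1,387.4988       4,162.4963
  3       825.00       636.1755     1,908.5265       7,634.1060
  4       825.00       583.3796     2,333.5186      11,667.5928
  5       825.00       534.9653     2,674.8264      16,048.9585
  6       825.00       490.5688     2,943.4128      20,603.8899
  7    10,825.00     5,902.6661    41,318.6626     330,549.3006
  Σ                  9,598.0384    53,322.9794     392,179.4115
P = 9,598.0384; D_Mac = 5.55561 yrs; D_mod = 5.09455 yrs; C = 34.35983.
Duration effect: -5.09455 × (-0.0225) = +0.114627
Convexity effect: 0.5 × 34.35983 × (-0.0225)² = +0.0086973
ΔP/P ≈ +0.114627 + 0.0086973 = +0.123325 = +12.3325%.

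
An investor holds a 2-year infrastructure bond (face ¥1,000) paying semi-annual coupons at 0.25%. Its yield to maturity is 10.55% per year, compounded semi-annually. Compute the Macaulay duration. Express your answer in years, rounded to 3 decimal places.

Periodic yield y = 0.05275. Discount each cash flow and weight by its period:
  t   CF        PV=CF/(1+0.05275)^t    t·PV
  1         1.25         1.1874         1.1874
  2         1.25         1.1279         2.2557
  3         1.25         1.0714         3.2141
  4     1,001.25       815.1575     3,260.6300
  Σ                    818.5441     3,267.2872
Price P = Σ PV = 818.5441.
Macaulay duration = Σ(t·PV) / P = 3,267.2872 / 818.5441 = 3.99158 half-year periods.
In years: 3.99158 / 2 = 1.99579 years.

1.996 years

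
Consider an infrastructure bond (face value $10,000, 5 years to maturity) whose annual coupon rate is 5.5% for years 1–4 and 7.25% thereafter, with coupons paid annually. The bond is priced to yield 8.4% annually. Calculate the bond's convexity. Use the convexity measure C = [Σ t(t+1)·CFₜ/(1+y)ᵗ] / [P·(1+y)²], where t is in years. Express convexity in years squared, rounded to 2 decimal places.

With y = 0.084:
  t   CF        PV=CF/(1+0.084)^t    t·PV        t(t+1)·PV
  1       550.00       507.3801       507.3801       1,014.7601
  2       550.00       468.0628       936.1256       2,808.3768
  3       550.00       431.7922     1,295.3767       5,181.5070
  4       550.00       398.3323     1,593.3293       7,966.6467
  5    10,725.00     7,165.5724    35,827.8621     214,967.1727
  Σ                  8,971.1399    40,160.0739     231,938.4633
P = 8,971.1399.
Convexity = Σ t(t+1)·PV / [P·(1+y)²] = 231,938.4633 / (8,971.1399 × 1.175056) = 22.00222.

22.00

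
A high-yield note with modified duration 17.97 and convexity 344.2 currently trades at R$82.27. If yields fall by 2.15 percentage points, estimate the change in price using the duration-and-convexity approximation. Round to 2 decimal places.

Duration effect: -D_mod·Δy = -17.97 × (-0.0215) = +0.386355
Convexity effect: ½·C·(Δy)² = 0.5 × 344.2 × (-0.0215)² = +0.079553225
ΔP/P ≈ +0.386355 + 0.079553225 = +0.465908225
ΔP ≈ 82.27 × (+0.465908225) = +38.33026967075.

+R$38.33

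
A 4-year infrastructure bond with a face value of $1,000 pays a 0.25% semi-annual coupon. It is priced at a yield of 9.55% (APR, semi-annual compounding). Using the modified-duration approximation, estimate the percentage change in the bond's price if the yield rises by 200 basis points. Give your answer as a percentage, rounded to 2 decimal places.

Periodic yield y = 0.04775. Modified duration first:
  t   CF        PV=CF/(1+0.04775)^t    t·PV
  1         1.25         1.1930         1.1930
  2         1.25         1.1387         2.2773
  3         1.25         1.0868         3.2603
  4         1.25         1.0372         4.1490
  5         1.25         0.9900         4.9498
  6         1.25         0.9449         5.6691
  7         1.25         0.9018         6.3125
  8     1,001.25       689.4157     5,515.3256
  Σ                    696.7080     5,543.1368
P = 696.7080; D_Mac = 7.95618 half-year periods = 3.97809 yrs; D_mod = 3.97809/(1+0.04775) = 3.79679 yrs.
ΔP/P ≈ -D_mod · Δy = -3.79679 × (+0.02) = -0.075936 = -7.5936%.

-7.59%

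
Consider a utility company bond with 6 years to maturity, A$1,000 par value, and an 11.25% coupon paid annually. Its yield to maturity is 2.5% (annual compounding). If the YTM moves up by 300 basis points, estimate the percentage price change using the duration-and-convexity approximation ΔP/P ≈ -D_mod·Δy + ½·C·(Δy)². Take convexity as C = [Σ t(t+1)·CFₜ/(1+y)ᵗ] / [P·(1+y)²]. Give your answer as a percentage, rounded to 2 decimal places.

-13.04%

With y = 0.025:
  t   CF        PV=CF/(1+0.025)^t    t·PV        t(t+1)·PV
  1       112.50       109.7561       109.7561         219.5122
  2       112.50       107.0791       214.1582         642.4747
  3       112.50       104.4674       313.4023       1,253.6092
  4       112.50       101.9194       407.6778       2,038.3890
  5       112.50        99.4336       497.1680       2,983.0082
  6     1,112.50       959.3053     5,755.8316      40,290.8211
  Σ                  1,481.9610     7,297.9940      47,427.8144
P = 1,481.9610; D_Mac = 4.92455 yrs; D_mod = 4.80444 yrs; C = 30.46131.
Duration effect: -4.80444 × (+0.03) = -0.144133
Convexity effect: 0.5 × 30.46131 × (0.03)² = +0.0137076
ΔP/P ≈ -0.144133 + 0.0137076 = -0.130426 = -13.0426%.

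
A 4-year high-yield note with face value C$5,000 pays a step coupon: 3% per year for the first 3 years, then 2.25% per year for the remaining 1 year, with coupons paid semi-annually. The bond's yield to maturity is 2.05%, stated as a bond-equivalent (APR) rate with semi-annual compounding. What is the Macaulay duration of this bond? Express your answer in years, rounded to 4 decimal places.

3.8038 years

Periodic yield y = 0.01025. Discount each cash flow and weight by its period:
  t   CF        PV=CF/(1+0.01025)^t    t·PV
  1        75.00        74.2390        74.2390
  2        75.00        73.4858       146.9716
  3        75.00        72.7402       218.2207
  4        75.00        72.0022       288.0088
  5        75.00        71.2717       356.3584
  6        75.00        70.5486       423.2913
  7        56.25        52.3746       366.6220
  8     5,056.25     4,660.1261    37,281.0086
  Σ                  5,146.7882    39,154.7205
Price P = Σ PV = 5,146.7882.
Macaulay duration = Σ(t·PV) / P = 39,154.7205 / 5,146.7882 = 7.60760 half-year periods.
In years: 7.60760 / 2 = 3.80380 years.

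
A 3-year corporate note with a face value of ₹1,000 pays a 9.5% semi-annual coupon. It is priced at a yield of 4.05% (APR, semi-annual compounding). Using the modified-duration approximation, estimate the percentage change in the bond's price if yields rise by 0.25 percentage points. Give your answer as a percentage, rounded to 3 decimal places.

-0.663%

Periodic yield y = 0.02025. Modified duration first:
  t   CF        PV=CF/(1+0.02025)^t    t·PV
  1        47.50        46.5572        46.5572
  2        47.50        45.6331        91.2663
  3        47.50        44.7274       134.1822
  4        47.50        43.8397       175.3586
  5        47.50        42.9695       214.8476
  6     1,047.50       928.7833     5,572.7000
  Σ                  1,152.5103     6,234.9120
P = 1,152.5103; D_Mac = 5.40985 half-year periods = 2.70493 yrs; D_mod = 2.70493/(1+0.02025) = 2.65124 yrs.
ΔP/P ≈ -D_mod · Δy = -2.65124 × (+0.0025) = -0.006628 = -0.6628%.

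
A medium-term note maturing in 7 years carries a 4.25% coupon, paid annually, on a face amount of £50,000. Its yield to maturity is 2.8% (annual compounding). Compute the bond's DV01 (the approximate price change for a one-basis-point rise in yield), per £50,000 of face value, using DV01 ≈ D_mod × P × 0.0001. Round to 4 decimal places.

£33.1096

Periodic yield y = 0.028.
  t   CF        PV=CF/(1+0.028)^t    t·PV
  1     2,125.00     2,067.1206     2,067.1206
  2     2,125.00     2,010.8177     4,021.6355
  3     2,125.00     1,956.0484     5,868.1451
  4     2,125.00     1,902.7708     7,611.0832
  5     2,125.00     1,850.9443     9,254.7217
  6     2,125.00     1,800.5295    10,803.1771
  7    52,125.00    42,962.9669   300,740.7686
  Σ                 54,551.1983   340,366.6519
P = 54,551.1983; D_Mac = 6.23940 yrs; D_mod = 6.06945 yrs.
DV01 ≈ 6.06945 × 54,551.1983 × 0.0001 = 33.109596.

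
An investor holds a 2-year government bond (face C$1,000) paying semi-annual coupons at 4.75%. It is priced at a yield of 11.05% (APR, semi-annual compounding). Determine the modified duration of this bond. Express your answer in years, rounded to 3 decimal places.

Periodic yield y = 0.05525. First find Macaulay duration:
  t   CF        PV=CF/(1+0.05525)^t    t·PV
  1        23.75        22.5065        22.5065
  2        23.75        21.3281        42.6563
  3        23.75        20.2115        60.6344
  4     1,023.75       825.6053     3,302.4212
  Σ                    889.6514     3,428.2183
P = 889.6514; Macaulay duration = 3,428.2183 / 889.6514 = 3.85344 half-year periods = 1.92672 years.
Modified duration = D_Mac / (1 + y) = 1.92672 / 1.05525 = 1.82584 years.

1.826 years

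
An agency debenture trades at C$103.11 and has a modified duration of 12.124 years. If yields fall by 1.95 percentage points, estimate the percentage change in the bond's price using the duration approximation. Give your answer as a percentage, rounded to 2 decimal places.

+23.64%

Duration approximation: ΔP/P ≈ -D_mod · Δy = -12.124 × (-0.0195) = +0.236418.
As a percentage: +23.6418%.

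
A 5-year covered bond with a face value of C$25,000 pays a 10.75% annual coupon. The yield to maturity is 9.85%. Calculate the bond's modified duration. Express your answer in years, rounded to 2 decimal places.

3.76 years

Periodic yield y = 0.0985. First find Macaulay duration:
  t   CF        PV=CF/(1+0.0985)^t    t·PV
  1     2,687.50     2,446.5180     2,446.5180
  2     2,687.50     2,227.1443     4,454.2885
  3     2,687.50     2,027.4413     6,082.3239
  4     2,687.50     1,845.6452     7,382.5810
  5    27,687.50    17,309.4567    86,547.2836
  Σ                 25,856.2055   106,912.9950
P = 25,856.2055; Macaulay duration = 106,912.9950 / 25,856.2055 = 4.13491 years.
Modified duration = D_Mac / (1 + y) = 4.13491 / 1.0985 = 3.76414 years.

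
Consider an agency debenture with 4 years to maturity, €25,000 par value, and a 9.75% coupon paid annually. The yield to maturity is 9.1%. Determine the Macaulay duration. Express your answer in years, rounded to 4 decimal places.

Periodic yield y = 0.091. Discount each cash flow and weight by its year:
  t   CF        PV=CF/(1+0.091)^t    t·PV
  1     2,437.50     2,234.1888     2,234.1888
  2     2,437.50     2,047.8358     4,095.6715
  3     2,437.50     1,877.0264     5,631.0791
  4    27,437.50    19,366.2501    77,465.0002
  Σ                 25,525.3010    89,425.9397
Price P = Σ PV = 25,525.3010.
Macaulay duration = Σ(t·PV) / P = 89,425.9397 / 25,525.3010 = 3.50342 years.

3.5034 years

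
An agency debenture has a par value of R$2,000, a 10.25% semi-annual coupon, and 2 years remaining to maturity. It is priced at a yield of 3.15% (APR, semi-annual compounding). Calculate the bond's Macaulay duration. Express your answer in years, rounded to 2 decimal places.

1.87 years

Periodic yield y = 0.01575. Discount each cash flow and weight by its period:
  t   CF        PV=CF/(1+0.01575)^t    t·PV
  1       102.50       100.9107       100.9107
  2       102.50        99.3460       198.6919
  3       102.50        97.8055       293.4166
  4     2,102.50     1,975.0981     7,900.3926
  Σ                  2,273.1603     8,493.4117
Price P = Σ PV = 2,273.1603.
Macaulay duration = Σ(t·PV) / P = 8,493.4117 / 2,273.1603 = 3.73639 half-year periods.
In years: 3.73639 / 2 = 1.86819 years.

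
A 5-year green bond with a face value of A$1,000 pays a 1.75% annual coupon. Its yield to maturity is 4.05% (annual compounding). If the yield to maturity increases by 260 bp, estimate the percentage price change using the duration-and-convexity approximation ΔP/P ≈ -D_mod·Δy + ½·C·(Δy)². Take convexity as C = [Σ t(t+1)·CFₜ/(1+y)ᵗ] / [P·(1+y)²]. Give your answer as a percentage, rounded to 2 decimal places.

With y = 0.0405:
  t   CF        PV=CF/(1+0.0405)^t    t·PV        t(t+1)·PV
  1        17.50        16.8188        16.8188          33.6377
  2        17.50        16.1642        32.3284          96.9851
  3        17.50        15.5350        46.6051         186.4202
  4        17.50        14.9303        59.7214         298.6068
  5     1,017.50       834.3034     4,171.5168      25,029.1009
  Σ                    897.7517     4,326.9905      25,644.7508
P = 897.7517; D_Mac = 4.81981 yrs; D_mod = 4.63220 yrs; C = 26.38506.
Duration effect: -4.63220 × (+0.026) = -0.120437
Convexity effect: 0.5 × 26.38506 × (0.026)² = +0.0089181
ΔP/P ≈ -0.120437 + 0.0089181 = -0.111519 = -11.1519%.

-11.15%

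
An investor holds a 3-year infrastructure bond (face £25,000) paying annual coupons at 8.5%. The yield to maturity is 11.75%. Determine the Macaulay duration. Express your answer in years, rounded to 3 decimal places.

2.761 years

Periodic yield y = 0.1175. Discount each cash flow and weight by its year:
  t   CF        PV=CF/(1+0.1175)^t    t·PV
  1     2,125.00     1,901.5660     1,901.5660
  2     2,125.00     1,701.6251     3,403.2501
  3    27,125.00    19,436.9068    58,310.7203
  Σ                 23,040.0978    63,615.5364
Price P = Σ PV = 23,040.0978.
Macaulay duration = Σ(t·PV) / P = 63,615.5364 / 23,040.0978 = 2.76108 years.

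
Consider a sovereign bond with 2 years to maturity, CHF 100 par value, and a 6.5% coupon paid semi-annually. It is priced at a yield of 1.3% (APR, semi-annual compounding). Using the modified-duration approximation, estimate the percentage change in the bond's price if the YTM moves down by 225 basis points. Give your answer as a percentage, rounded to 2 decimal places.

+4.28%

Periodic yield y = 0.0065. Modified duration first:
  t   CF        PV=CF/(1+0.0065)^t    t·PV
  1         3.25         3.2290         3.2290
  2         3.25         3.2082         6.4163
  3         3.25         3.1874         9.5623
  4       103.25       100.6086       402.4342
  Σ                    110.2332       421.6419
P = 110.2332; D_Mac = 3.82500 half-year periods = 1.91250 yrs; D_mod = 1.91250/(1+0.0065) = 1.90015 yrs.
ΔP/P ≈ -D_mod · Δy = -1.90015 × (-0.0225) = +0.042753 = +4.2753%.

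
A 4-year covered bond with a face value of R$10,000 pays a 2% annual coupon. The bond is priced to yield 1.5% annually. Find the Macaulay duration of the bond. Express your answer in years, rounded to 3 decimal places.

Periodic yield y = 0.015. Discount each cash flow and weight by its year:
  t   CF        PV=CF/(1+0.015)^t    t·PV
  1       200.00       197.0443       197.0443
  2       200.00       194.1323       388.2647
  3       200.00       191.2634       573.7902
  4    10,200.00     9,610.2791    38,441.1166
  Σ                 10,192.7192    39,600.2158
Price P = Σ PV = 10,192.7192.
Macaulay duration = Σ(t·PV) / P = 39,600.2158 / 10,192.7192 = 3.88515 years.

3.885 years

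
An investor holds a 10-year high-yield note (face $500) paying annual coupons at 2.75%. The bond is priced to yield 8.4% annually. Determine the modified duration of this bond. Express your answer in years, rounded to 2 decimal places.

7.85 years

Periodic yield y = 0.084. First find Macaulay duration:
  t   CF        PV=CF/(1+0.084)^t    t·PV
  1        13.75        12.6845        12.6845
  2        13.75        11.7016        23.4031
  3        13.75        10.7948        32.3844
  4        13.75         9.9583        39.8332
  5        13.75         9.1866        45.9332
  6        13.75         8.4748        50.8485
  7        13.75         7.8180        54.7263
  8        13.75         7.2122        57.6977
  9        13.75         6.6533        59.8800
  10      513.75       229.3290     2,293.2902
  Σ                    313.8132     2,670.6811
P = 313.8132; Macaulay duration = 2,670.6811 / 313.8132 = 8.51042 years.
Modified duration = D_Mac / (1 + y) = 8.51042 / 1.084 = 7.85094 years.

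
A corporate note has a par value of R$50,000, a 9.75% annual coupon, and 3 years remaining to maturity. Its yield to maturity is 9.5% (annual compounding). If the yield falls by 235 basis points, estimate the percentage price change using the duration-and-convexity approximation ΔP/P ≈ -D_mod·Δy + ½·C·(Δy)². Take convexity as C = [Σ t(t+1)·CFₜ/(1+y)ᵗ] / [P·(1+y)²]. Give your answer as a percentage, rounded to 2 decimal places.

With y = 0.095:
  t   CF        PV=CF/(1+0.095)^t    t·PV        t(t+1)·PV
  1     4,875.00     4,452.0548     4,452.0548       8,904.1096
  2     4,875.00     4,065.8035     8,131.6069      24,394.8208
  3    54,875.00    41,795.7551   125,387.2653     501,549.0611
  Σ                 50,313.6134   137,970.9270     534,847.9915
P = 50,313.6134; D_Mac = 2.74222 yrs; D_mod = 2.50431 yrs; C = 8.86577.
Duration effect: -2.50431 × (-0.0235) = +0.058851
Convexity effect: 0.5 × 8.86577 × (-0.0235)² = +0.0024481
ΔP/P ≈ +0.058851 + 0.0024481 = +0.061299 = +6.1299%.

+6.13%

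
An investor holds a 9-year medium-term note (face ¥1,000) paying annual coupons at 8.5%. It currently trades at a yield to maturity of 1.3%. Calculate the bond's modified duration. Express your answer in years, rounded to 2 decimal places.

Periodic yield y = 0.013. First find Macaulay duration:
  t   CF        PV=CF/(1+0.013)^t    t·PV
  1        85.00        83.9092        83.9092
  2        85.00        82.8324       165.6647
  3        85.00        81.7694       245.3081
  4        85.00        80.7200       322.8800
  5        85.00        79.6841       398.4205
  6        85.00        78.6615       471.9690
  7        85.00        77.6520       543.5642
  8        85.00        76.6555       613.2441
  9     1,085.00       965.9279     8,693.3515
  Σ                  1,607.8120    11,538.3113
P = 1,607.8120; Macaulay duration = 11,538.3113 / 1,607.8120 = 7.17641 years.
Modified duration = D_Mac / (1 + y) = 7.17641 / 1.013 = 7.08431 years.

7.08 years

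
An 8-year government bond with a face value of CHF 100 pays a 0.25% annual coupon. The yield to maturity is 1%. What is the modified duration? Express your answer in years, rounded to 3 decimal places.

7.849 years

Periodic yield y = 0.01. First find Macaulay duration:
  t   CF        PV=CF/(1+0.01)^t    t·PV
  1         0.25         0.2475         0.2475
  2         0.25         0.2451         0.4901
  3         0.25         0.2426         0.7279
  4         0.25         0.2402         0.9610
  5         0.25         0.2379         1.1893
  6         0.25         0.2355         1.4131
  7         0.25         0.2332         1.6323
  8       100.25        92.5792       740.6335
  Σ                     94.2612       747.2948
P = 94.2612; Macaulay duration = 747.2948 / 94.2612 = 7.92791 years.
Modified duration = D_Mac / (1 + y) = 7.92791 / 1.01 = 7.84942 years.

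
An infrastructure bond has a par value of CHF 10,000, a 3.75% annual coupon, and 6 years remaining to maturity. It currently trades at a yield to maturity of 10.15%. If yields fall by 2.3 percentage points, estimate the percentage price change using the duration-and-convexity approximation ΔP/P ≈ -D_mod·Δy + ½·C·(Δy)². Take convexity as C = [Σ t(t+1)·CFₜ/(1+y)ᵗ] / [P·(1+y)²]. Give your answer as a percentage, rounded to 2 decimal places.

With y = 0.1015:
  t   CF        PV=CF/(1+0.1015)^t    t·PV        t(t+1)·PV
  1       375.00       340.4448       340.4448         680.8897
  2       375.00       309.0739       618.1477       1,854.4431
  3       375.00       280.5936       841.7808       3,367.1232
  4       375.00       254.7377     1,018.9509       5,094.7545
  5       375.00       231.2644     1,156.3219       6,937.9316
  6    10,375.00     5,808.7287    34,852.3725     243,966.6074
  Σ                  7,224.8432    38,828.0187     261,901.7495
P = 7,224.8432; D_Mac = 5.37424 yrs; D_mod = 4.87902 yrs; C = 29.87727.
Duration effect: -4.87902 × (-0.023) = +0.112217
Convexity effect: 0.5 × 29.87727 × (-0.023)² = +0.0079025
ΔP/P ≈ +0.112217 + 0.0079025 = +0.120120 = +12.0120%.

+12.01%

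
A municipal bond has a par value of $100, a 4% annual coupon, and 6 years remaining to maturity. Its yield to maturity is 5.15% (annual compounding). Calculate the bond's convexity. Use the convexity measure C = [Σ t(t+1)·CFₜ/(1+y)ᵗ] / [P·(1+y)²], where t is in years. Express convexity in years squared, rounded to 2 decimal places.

With y = 0.0515:
  t   CF        PV=CF/(1+0.0515)^t    t·PV        t(t+1)·PV
  1         4.00         3.8041         3.8041           7.6082
  2         4.00         3.6178         7.2355          21.7066
  3         4.00         3.4406        10.3218          41.2870
  4         4.00         3.2721        13.0883          65.4414
  5         4.00         3.1118        15.5591          93.3544
  6       104.00        76.9445       461.6671       3,231.6697
  Σ                     94.1909       511.6758       3,461.0674
P = 94.1909.
Convexity = Σ t(t+1)·PV / [P·(1+y)²] = 3,461.0674 / (94.1909 × 1.105652) = 33.23401.

33.23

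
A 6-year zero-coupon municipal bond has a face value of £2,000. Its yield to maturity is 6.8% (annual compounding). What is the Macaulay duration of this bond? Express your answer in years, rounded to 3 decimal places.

A zero-coupon bond has a single cash flow at maturity, so its Macaulay duration equals its maturity: 6 years.

6.000 years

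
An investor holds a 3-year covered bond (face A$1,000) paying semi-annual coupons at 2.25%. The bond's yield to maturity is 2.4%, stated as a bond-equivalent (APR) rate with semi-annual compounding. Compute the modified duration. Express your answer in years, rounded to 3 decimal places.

Periodic yield y = 0.012. First find Macaulay duration:
  t   CF        PV=CF/(1+0.012)^t    t·PV
  1        11.25        11.1166        11.1166
  2        11.25        10.9848        21.9696
  3        11.25        10.8545        32.5636
  4        11.25        10.7258        42.9033
  5        11.25        10.5986        52.9932
  6     1,011.25       941.4027     5,648.4165
  Σ                    995.6831     5,809.9627
P = 995.6831; Macaulay duration = 5,809.9627 / 995.6831 = 5.83515 half-year periods = 2.91758 years.
Modified duration = D_Mac / (1 + y) = 2.91758 / 1.012 = 2.88298 years.

2.883 years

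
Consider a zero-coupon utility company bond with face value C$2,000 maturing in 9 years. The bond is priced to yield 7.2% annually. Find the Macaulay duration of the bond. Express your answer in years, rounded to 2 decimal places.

9.00 years

A zero-coupon bond has a single cash flow at maturity, so its Macaulay duration equals its maturity: 9 years.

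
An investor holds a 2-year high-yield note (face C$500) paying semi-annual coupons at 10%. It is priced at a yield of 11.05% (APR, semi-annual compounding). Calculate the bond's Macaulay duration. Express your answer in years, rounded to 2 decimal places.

1.86 years

Periodic yield y = 0.05525. Discount each cash flow and weight by its period:
  t   CF        PV=CF/(1+0.05525)^t    t·PV
  1        25.00        23.6911        23.6911
  2        25.00        22.4507        44.9013
  3        25.00        21.2752        63.8256
  4       525.00       423.3873     1,693.5493
  Σ                    490.8043     1,825.9674
Price P = Σ PV = 490.8043.
Macaulay duration = Σ(t·PV) / P = 1,825.9674 / 490.8043 = 3.72036 half-year periods.
In years: 3.72036 / 2 = 1.86018 years.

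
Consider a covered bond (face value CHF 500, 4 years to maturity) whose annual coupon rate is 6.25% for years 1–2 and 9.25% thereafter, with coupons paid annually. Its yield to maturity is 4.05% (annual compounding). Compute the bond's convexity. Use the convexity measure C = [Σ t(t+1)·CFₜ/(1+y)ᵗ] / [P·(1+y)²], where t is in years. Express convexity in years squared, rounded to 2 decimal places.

16.40

With y = 0.0405:
  t   CF        PV=CF/(1+0.0405)^t    t·PV        t(t+1)·PV
  1        31.25        30.0336        30.0336          60.0673
  2        31.25        28.8646        57.7292         173.1877
  3        46.25        41.0568       123.1705         492.6820
  4       546.25       466.0399     1,864.1596       9,320.7982
  Σ                    565.9950     2,075.0930      10,046.7353
P = 565.9950.
Convexity = Σ t(t+1)·PV / [P·(1+y)²] = 10,046.7353 / (565.9950 × 1.082640) = 16.39563.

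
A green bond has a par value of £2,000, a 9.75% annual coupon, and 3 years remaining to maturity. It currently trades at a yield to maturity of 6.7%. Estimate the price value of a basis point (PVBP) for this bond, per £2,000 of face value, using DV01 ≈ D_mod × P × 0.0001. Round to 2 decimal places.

£0.56

Periodic yield y = 0.067.
  t   CF        PV=CF/(1+0.067)^t    t·PV
  1       195.00       182.7554       182.7554
  2       195.00       171.2797       342.5593
  3     2,195.00     1,806.9297     5,420.7892
  Σ                  2,160.9648     5,946.1039
P = 2,160.9648; D_Mac = 2.75160 yrs; D_mod = 2.57882 yrs.
DV01 ≈ 2.57882 × 2,160.9648 × 0.0001 = 0.557273.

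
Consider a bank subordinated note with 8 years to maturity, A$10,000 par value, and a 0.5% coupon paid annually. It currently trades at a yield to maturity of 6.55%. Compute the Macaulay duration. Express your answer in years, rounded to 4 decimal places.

7.8159 years

Periodic yield y = 0.0655. Discount each cash flow and weight by its year:
  t   CF        PV=CF/(1+0.0655)^t    t·PV
  1        50.00        46.9263        46.9263
  2        50.00        44.0416        88.0832
  3        50.00        41.3342       124.0026
  4        50.00        38.7933       155.1730
  5        50.00        36.4085       182.0425
  6        50.00        34.1703       205.0220
  7        50.00        32.0698       224.4884
  8    10,050.00     6,049.7639    48,398.1116
  Σ                  6,323.5079    49,423.8496
Price P = Σ PV = 6,323.5079.
Macaulay duration = Σ(t·PV) / P = 49,423.8496 / 6,323.5079 = 7.81589 years.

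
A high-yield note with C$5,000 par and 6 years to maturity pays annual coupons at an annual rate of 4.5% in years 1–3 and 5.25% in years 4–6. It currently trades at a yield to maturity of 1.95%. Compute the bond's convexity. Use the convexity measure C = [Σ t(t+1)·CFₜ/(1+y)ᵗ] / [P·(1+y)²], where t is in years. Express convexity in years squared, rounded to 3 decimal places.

35.249

With y = 0.0195:
  t   CF        PV=CF/(1+0.0195)^t    t·PV        t(t+1)·PV
  1       225.00       220.6964       220.6964         441.3928
  2       225.00       216.4752       432.9503       1,298.8509
  3       225.00       212.3346       637.0039       2,548.0155
  4       262.50       242.9855       971.9421       4,859.7103
  5       262.50       238.3379     1,191.6896       7,150.1378
  6     5,262.50     4,686.7170    28,120.3019     196,842.1131
  Σ                  5,817.5466    31,574.5842     213,140.2206
P = 5,817.5466.
Convexity = Σ t(t+1)·PV / [P·(1+y)²] = 213,140.2206 / (5,817.5466 × 1.039380) = 35.24935.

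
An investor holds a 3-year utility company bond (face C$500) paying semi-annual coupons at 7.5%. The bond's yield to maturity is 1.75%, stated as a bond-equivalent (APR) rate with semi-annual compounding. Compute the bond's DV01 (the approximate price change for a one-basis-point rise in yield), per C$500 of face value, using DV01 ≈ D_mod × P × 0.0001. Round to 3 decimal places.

Periodic yield y = 0.00875.
  t   CF        PV=CF/(1+0.00875)^t    t·PV
  1        18.75        18.5874        18.5874
  2        18.75        18.4261        36.8523
  3        18.75        18.2663        54.7989
  4        18.75        18.1079        72.4314
  5        18.75        17.9508        89.7539
  6       518.75       492.3306     2,953.9836
  Σ                    583.6690     3,226.4075
P = 583.6690; D_Mac = 5.52780 half-year periods = 2.76390 yrs; D_mod = 2.73993 yrs.
DV01 ≈ 2.73993 × 583.6690 × 0.0001 = 0.159921.

C$0.160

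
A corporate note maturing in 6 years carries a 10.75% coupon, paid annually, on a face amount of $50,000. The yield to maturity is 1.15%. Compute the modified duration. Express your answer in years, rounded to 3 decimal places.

Periodic yield y = 0.0115. First find Macaulay duration:
  t   CF        PV=CF/(1+0.0115)^t    t·PV
  1     5,375.00     5,313.8903     5,313.8903
  2     5,375.00     5,253.4753    10,506.9506
  3     5,375.00     5,193.7472    15,581.2416
  4     5,375.00     5,134.6982    20,538.7927
  5     5,375.00     5,076.3205    25,381.6024
  6    55,375.00    51,703.3183   310,219.9096
  Σ                 77,675.4497   387,542.3872
P = 77,675.4497; Macaulay duration = 387,542.3872 / 77,675.4497 = 4.98925 years.
Modified duration = D_Mac / (1 + y) = 4.98925 / 1.0115 = 4.93253 years.

4.933 years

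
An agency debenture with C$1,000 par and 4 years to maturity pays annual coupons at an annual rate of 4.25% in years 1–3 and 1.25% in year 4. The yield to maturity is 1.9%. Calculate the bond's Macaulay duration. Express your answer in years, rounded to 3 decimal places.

3.767 years

Periodic yield y = 0.019. Discount each cash flow and weight by its year:
  t   CF        PV=CF/(1+0.019)^t    t·PV
  1        42.50        41.7076        41.7076
  2        42.50        40.9299        81.8598
  3        42.50        40.1667       120.5002
  4     1,012.50       939.0707     3,756.2828
  Σ                  1,061.8749     4,000.3503
Price P = Σ PV = 1,061.8749.
Macaulay duration = Σ(t·PV) / P = 4,000.3503 / 1,061.8749 = 3.76725 years.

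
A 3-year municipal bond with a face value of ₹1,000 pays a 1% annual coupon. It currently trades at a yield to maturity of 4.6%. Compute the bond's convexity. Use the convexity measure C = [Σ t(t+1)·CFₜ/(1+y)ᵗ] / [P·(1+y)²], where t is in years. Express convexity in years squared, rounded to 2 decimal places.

With y = 0.046:
  t   CF        PV=CF/(1+0.046)^t    t·PV        t(t+1)·PV
  1        10.00         9.5602         9.5602          19.1205
  2        10.00         9.1398        18.2796          54.8388
  3     1,010.00       882.5236     2,647.5708      10,590.2830
  Σ                    901.2236     2,675.4106      10,664.2423
P = 901.2236.
Convexity = Σ t(t+1)·PV / [P·(1+y)²] = 10,664.2423 / (901.2236 × 1.094116) = 10.81519.

10.82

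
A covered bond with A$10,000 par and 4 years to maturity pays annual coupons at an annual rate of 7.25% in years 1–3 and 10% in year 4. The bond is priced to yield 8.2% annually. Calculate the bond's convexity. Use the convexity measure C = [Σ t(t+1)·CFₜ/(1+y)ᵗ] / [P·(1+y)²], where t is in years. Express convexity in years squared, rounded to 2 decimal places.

14.90

With y = 0.082:
  t   CF        PV=CF/(1+0.082)^t    t·PV        t(t+1)·PV
  1       725.00       670.0555       670.0555       1,340.1109
  2       725.00       619.2749     1,238.5498       3,715.6495
  3       725.00       572.3428     1,717.0284       6,868.1136
  4    11,000.00     8,025.7133    32,102.8532     160,514.2662
  Σ                  9,887.3865    35,728.4869     172,438.1402
P = 9,887.3865.
Convexity = Σ t(t+1)·PV / [P·(1+y)²] = 172,438.1402 / (9,887.3865 × 1.170724) = 14.89695.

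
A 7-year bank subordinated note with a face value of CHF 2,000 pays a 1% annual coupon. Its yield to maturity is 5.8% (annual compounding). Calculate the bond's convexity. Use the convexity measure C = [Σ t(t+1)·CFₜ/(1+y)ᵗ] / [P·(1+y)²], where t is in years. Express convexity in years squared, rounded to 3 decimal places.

With y = 0.058:
  t   CF        PV=CF/(1+0.058)^t    t·PV        t(t+1)·PV
  1        20.00        18.9036        18.9036          37.8072
  2        20.00        17.8673        35.7346         107.2037
  3        20.00        16.8878        50.6634         202.6536
  4        20.00        15.9620        63.8480         319.2400
  5        20.00        15.0870        75.4348         452.6087
  6        20.00        14.2599        85.5593         598.9151
  7     2,020.00     1,361.2933     9,529.0528      76,232.4228
  Σ                  1,460.2608     9,859.1965      77,950.8511
P = 1,460.2608.
Convexity = Σ t(t+1)·PV / [P·(1+y)²] = 77,950.8511 / (1,460.2608 × 1.119364) = 47.68910.

47.689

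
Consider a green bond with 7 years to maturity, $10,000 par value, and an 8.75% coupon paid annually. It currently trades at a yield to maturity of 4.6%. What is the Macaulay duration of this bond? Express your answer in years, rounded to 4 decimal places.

Periodic yield y = 0.046. Discount each cash flow and weight by its year:
  t   CF        PV=CF/(1+0.046)^t    t·PV
  1       875.00       836.5201       836.5201
  2       875.00       799.7324     1,599.4648
  3       875.00       764.5625     2,293.6875
  4       875.00       730.9393     2,923.7572
  5       875.00       698.7947     3,493.9737
  6       875.00       668.0638     4,008.3829
  7    10,875.00     7,937.9338    55,565.5368
  Σ                 12,436.5467    70,721.3229
Price P = Σ PV = 12,436.5467.
Macaulay duration = Σ(t·PV) / P = 70,721.3229 / 12,436.5467 = 5.68657 years.

5.6866 years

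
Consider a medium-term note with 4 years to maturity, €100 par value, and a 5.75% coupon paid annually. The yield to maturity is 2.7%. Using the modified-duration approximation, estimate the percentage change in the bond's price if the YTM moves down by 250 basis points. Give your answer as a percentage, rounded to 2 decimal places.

+9.02%

Periodic yield y = 0.027. Modified duration first:
  t   CF        PV=CF/(1+0.027)^t    t·PV
  1         5.75         5.5988         5.5988
  2         5.75         5.4516        10.9033
  3         5.75         5.3083        15.9249
  4       105.75        95.0602       380.2407
  Σ                    111.4190       412.6677
P = 111.4190; D_Mac = 3.70375 yrs; D_mod = 3.70375/(1+0.027) = 3.60638 yrs.
ΔP/P ≈ -D_mod · Δy = -3.60638 × (-0.025) = +0.090159 = +9.0159%.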